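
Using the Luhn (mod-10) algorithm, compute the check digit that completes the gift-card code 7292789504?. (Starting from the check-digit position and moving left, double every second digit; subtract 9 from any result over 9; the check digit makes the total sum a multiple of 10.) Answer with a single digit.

Partial digits right→left: 4 0 5 9 8 7 2 9 2 7
Double every second digit counting from the check-digit position (so the 1st, 3rd, 5th, ... of the partial from the right).
  doubled (with −9 where >9): 8 1 7 4 4 → sum 24
  kept as-is: 0 9 7 9 7 → sum 32
Total = 24 + 32 = 56.
Check digit = (10 − (56 mod 10)) mod 10 = 4.

4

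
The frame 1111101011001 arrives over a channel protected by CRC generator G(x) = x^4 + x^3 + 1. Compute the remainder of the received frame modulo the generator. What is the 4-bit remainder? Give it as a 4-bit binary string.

Modulo-2 division of 1111101011001 by 11001:
  pos 0: 11111 XOR 11001 = 00110
  pos 2: 11001 XOR 11001 = 00000
  pos 8: 11001 XOR 11001 = 00000
Remainder = 0000 (zero — the frame passes the CRC check).

0000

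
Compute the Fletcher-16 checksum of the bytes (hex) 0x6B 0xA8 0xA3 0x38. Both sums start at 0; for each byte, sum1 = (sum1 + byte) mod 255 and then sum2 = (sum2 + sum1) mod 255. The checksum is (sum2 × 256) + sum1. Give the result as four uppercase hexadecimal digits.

27EF

Running sums (mod 255):
  after byte 0 (0x6B): sum1=107, sum2=107
  after byte 1 (0xA8): sum1=20, sum2=127
  after byte 2 (0xA3): sum1=183, sum2=55
  after byte 3 (0x38): sum1=239, sum2=39
Checksum = sum2·256 + sum1 = 39·256 + 239 = 10223 = 0x27EF.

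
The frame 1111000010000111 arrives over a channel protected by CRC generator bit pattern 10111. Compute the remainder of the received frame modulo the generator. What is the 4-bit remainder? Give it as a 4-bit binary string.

Modulo-2 division of 1111000010000111 by 10111:
  pos 0: 11110 XOR 10111 = 01001
  pos 1: 10010 XOR 10111 = 00101
  pos 3: 10100 XOR 10111 = 00011
  pos 6: 11100 XOR 10111 = 01011
  pos 7: 10110 XOR 10111 = 00001
  pos 11: 10111 XOR 10111 = 00000
Remainder = 0000 (zero — the frame passes the CRC check).

0000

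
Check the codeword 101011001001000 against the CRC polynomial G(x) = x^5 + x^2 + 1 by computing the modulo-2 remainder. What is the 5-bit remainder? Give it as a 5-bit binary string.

Modulo-2 division of 101011001001000 by 100101:
  pos 0: 101011 XOR 100101 = 001110
  pos 2: 111000 XOR 100101 = 011101
  pos 3: 111011 XOR 100101 = 011110
  pos 4: 111100 XOR 100101 = 011001
  pos 5: 110010 XOR 100101 = 010111
  pos 6: 101111 XOR 100101 = 001010
  pos 8: 101000 XOR 100101 = 001101
Remainder = 11010 (nonzero — an error is detected).

11010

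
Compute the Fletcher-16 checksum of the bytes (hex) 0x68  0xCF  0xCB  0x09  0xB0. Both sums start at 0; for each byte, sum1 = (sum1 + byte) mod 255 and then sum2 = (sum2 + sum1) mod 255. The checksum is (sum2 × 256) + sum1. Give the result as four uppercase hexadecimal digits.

Running sums (mod 255):
  after byte 0 (0x68): sum1=104, sum2=104
  after byte 1 (0xCF): sum1=56, sum2=160
  after byte 2 (0xCB): sum1=4, sum2=164
  after byte 3 (0x09): sum1=13, sum2=177
  after byte 4 (0xB0): sum1=189, sum2=111
Checksum = sum2·256 + sum1 = 111·256 + 189 = 28605 = 0x6FBD.

6FBD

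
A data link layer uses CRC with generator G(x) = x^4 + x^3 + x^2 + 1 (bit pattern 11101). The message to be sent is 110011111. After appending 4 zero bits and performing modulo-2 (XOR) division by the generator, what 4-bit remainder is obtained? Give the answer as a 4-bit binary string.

1101

Append 4 zeros: 1100111110000. Divide by 11101 (XOR where the leading bit is 1):
  pos 0: 11001 XOR 11101 = 00100
  pos 2: 10011 XOR 11101 = 01110
  pos 3: 11101 XOR 11101 = 00000
  pos 8: 10000 XOR 11101 = 01101
Remainder (last 4 bits) = 1101. This is the CRC / FCS.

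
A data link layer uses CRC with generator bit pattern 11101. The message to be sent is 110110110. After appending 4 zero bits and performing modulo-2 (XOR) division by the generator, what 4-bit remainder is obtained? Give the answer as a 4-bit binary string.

0101

Append 4 zeros: 1101101100000. Divide by 11101 (XOR where the leading bit is 1):
  pos 0: 11011 XOR 11101 = 00110
  pos 2: 11001 XOR 11101 = 00100
  pos 4: 10010 XOR 11101 = 01111
  pos 5: 11110 XOR 11101 = 00011
  pos 8: 11000 XOR 11101 = 00101
Remainder (last 4 bits) = 0101. This is the CRC / FCS.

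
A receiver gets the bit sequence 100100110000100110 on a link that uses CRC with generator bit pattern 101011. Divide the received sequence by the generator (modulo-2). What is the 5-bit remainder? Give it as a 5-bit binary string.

00010

Modulo-2 division of 100100110000100110 by 101011:
  pos 0: 100100 XOR 101011 = 001111
  pos 2: 111111 XOR 101011 = 010100
  pos 3: 101000 XOR 101011 = 000011
  pos 7: 110001 XOR 101011 = 011010
  pos 8: 110100 XOR 101011 = 011111
  pos 9: 111110 XOR 101011 = 010101
  pos 10: 101011 XOR 101011 = 000000
Remainder = 00010 (nonzero — an error is detected).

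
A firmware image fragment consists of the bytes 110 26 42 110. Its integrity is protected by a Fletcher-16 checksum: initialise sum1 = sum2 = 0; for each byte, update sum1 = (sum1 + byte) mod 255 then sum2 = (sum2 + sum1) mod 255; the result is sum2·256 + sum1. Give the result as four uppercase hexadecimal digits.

Running sums (mod 255):
  after byte 0 (110): sum1=110, sum2=110
  after byte 1 (26): sum1=136, sum2=246
  after byte 2 (42): sum1=178, sum2=169
  after byte 3 (110): sum1=33, sum2=202
Checksum = sum2·256 + sum1 = 202·256 + 33 = 51745 = 0xCA21.

CA21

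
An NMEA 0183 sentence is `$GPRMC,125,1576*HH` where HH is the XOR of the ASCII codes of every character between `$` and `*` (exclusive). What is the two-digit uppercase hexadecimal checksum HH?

78

XOR the ASCII codes of the payload characters:
  'G' = 0x47 → acc = 0x47
  'P' = 0x50 → acc = 0x17
  'R' = 0x52 → acc = 0x45
  'M' = 0x4D → acc = 0x08
  'C' = 0x43 → acc = 0x4B
  ',' = 0x2C → acc = 0x67
  '1' = 0x31 → acc = 0x56
  '2' = 0x32 → acc = 0x64
  '5' = 0x35 → acc = 0x51
  ',' = 0x2C → acc = 0x7D
  '1' = 0x31 → acc = 0x4C
  '5' = 0x35 → acc = 0x79
  '7' = 0x37 → acc = 0x4E
  '6' = 0x36 → acc = 0x78
Checksum = 0x78.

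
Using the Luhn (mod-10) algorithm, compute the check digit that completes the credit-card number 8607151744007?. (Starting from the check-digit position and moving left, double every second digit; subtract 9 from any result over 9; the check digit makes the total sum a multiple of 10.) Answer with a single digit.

7

Partial digits right→left: 7 0 0 4 4 7 1 5 1 7 0 6 8
Double every second digit counting from the check-digit position (so the 1st, 3rd, 5th, ... of the partial from the right).
  doubled (with −9 where >9): 5 0 8 2 2 0 7 → sum 24
  kept as-is: 0 4 7 5 7 6 → sum 29
Total = 24 + 29 = 53.
Check digit = (10 − (53 mod 10)) mod 10 = 7.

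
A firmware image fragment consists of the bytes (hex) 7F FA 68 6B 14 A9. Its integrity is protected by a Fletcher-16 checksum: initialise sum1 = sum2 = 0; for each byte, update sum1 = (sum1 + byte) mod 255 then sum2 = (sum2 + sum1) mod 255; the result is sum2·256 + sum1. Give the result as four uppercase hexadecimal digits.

990C

Running sums (mod 255):
  after byte 0 (7F): sum1=127, sum2=127
  after byte 1 (FA): sum1=122, sum2=249
  after byte 2 (68): sum1=226, sum2=220
  after byte 3 (6B): sum1=78, sum2=43
  after byte 4 (14): sum1=98, sum2=141
  after byte 5 (A9): sum1=12, sum2=153
Checksum = sum2·256 + sum1 = 153·256 + 12 = 39180 = 0x990C.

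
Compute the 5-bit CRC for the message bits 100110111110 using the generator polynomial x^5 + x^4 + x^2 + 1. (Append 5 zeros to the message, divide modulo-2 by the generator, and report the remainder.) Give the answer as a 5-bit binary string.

Append 5 zeros: 10011011111000000. Divide by 110101 (XOR where the leading bit is 1):
  pos 0: 100110 XOR 110101 = 010011
  pos 1: 100111 XOR 110101 = 010010
  pos 2: 100101 XOR 110101 = 010000
  pos 3: 100001 XOR 110101 = 010100
  pos 4: 101001 XOR 110101 = 011100
  pos 5: 111001 XOR 110101 = 001100
  pos 7: 110000 XOR 110101 = 000101
  pos 10: 101000 XOR 110101 = 011101
  pos 11: 111010 XOR 110101 = 001111
Remainder (last 5 bits) = 01111. This is the CRC / FCS.

01111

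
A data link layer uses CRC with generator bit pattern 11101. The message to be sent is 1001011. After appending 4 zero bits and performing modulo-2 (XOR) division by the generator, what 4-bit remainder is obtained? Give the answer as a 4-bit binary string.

0011

Append 4 zeros: 10010110000. Divide by 11101 (XOR where the leading bit is 1):
  pos 0: 10010 XOR 11101 = 01111
  pos 1: 11111 XOR 11101 = 00010
  pos 4: 10100 XOR 11101 = 01001
  pos 5: 10010 XOR 11101 = 01111
  pos 6: 11110 XOR 11101 = 00011
Remainder (last 4 bits) = 0011. This is the CRC / FCS.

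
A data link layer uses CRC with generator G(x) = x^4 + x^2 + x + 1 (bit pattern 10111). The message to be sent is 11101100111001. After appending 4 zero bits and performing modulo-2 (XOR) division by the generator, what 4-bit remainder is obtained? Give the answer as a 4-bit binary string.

1011

Append 4 zeros: 111011001110010000. Divide by 10111 (XOR where the leading bit is 1):
  pos 0: 11101 XOR 10111 = 01010
  pos 1: 10101 XOR 10111 = 00010
  pos 4: 10001 XOR 10111 = 00110
  pos 6: 11011 XOR 10111 = 01100
  pos 7: 11000 XOR 10111 = 01111
  pos 8: 11110 XOR 10111 = 01001
  pos 9: 10011 XOR 10111 = 00100
  pos 11: 10000 XOR 10111 = 00111
  pos 13: 11100 XOR 10111 = 01011
Remainder (last 4 bits) = 1011. This is the CRC / FCS.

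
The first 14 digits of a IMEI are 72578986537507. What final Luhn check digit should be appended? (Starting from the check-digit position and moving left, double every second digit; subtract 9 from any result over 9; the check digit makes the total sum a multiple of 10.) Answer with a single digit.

7

Partial digits right→left: 7 0 5 7 3 5 6 8 9 8 7 5 2 7
Double every second digit counting from the check-digit position (so the 1st, 3rd, 5th, ... of the partial from the right).
  doubled (with −9 where >9): 5 1 6 3 9 5 4 → sum 33
  kept as-is: 0 7 5 8 8 5 7 → sum 40
Total = 33 + 40 = 73.
Check digit = (10 − (73 mod 10)) mod 10 = 7.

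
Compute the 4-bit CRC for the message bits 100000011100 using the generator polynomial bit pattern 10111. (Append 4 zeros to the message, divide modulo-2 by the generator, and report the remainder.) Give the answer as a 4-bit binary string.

Append 4 zeros: 1000000111000000. Divide by 10111 (XOR where the leading bit is 1):
  pos 0: 10000 XOR 10111 = 00111
  pos 2: 11100 XOR 10111 = 01011
  pos 3: 10111 XOR 10111 = 00000
  pos 8: 11000 XOR 10111 = 01111
  pos 9: 11110 XOR 10111 = 01001
  pos 10: 10010 XOR 10111 = 00101
Remainder (last 4 bits) = 1010. This is the CRC / FCS.

1010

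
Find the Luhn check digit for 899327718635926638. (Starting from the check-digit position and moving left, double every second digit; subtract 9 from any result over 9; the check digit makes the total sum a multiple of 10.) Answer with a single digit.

5

Partial digits right→left: 8 3 6 6 2 9 5 3 6 8 1 7 7 2 3 9 9 8
Double every second digit counting from the check-digit position (so the 1st, 3rd, 5th, ... of the partial from the right).
  doubled (with −9 where >9): 7 3 4 1 3 2 5 6 9 → sum 40
  kept as-is: 3 6 9 3 8 7 2 9 8 → sum 55
Total = 40 + 55 = 95.
Check digit = (10 − (95 mod 10)) mod 10 = 5.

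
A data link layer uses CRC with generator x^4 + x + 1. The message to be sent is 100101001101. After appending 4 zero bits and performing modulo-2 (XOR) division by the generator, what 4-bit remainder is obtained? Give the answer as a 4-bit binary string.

Append 4 zeros: 1001010011010000. Divide by 10011 (XOR where the leading bit is 1):
  pos 0: 10010 XOR 10011 = 00001
  pos 4: 11001 XOR 10011 = 01010
  pos 5: 10101 XOR 10011 = 00110
  pos 7: 11001 XOR 10011 = 01010
  pos 8: 10100 XOR 10011 = 00111
  pos 10: 11100 XOR 10011 = 01111
  pos 11: 11110 XOR 10011 = 01101
Remainder (last 4 bits) = 1101. This is the CRC / FCS.

1101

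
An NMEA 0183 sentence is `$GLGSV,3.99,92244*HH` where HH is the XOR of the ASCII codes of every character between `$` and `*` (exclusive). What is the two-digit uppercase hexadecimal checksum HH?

6D

XOR the ASCII codes of the payload characters:
  'G' = 0x47 → acc = 0x47
  'L' = 0x4C → acc = 0x0B
  'G' = 0x47 → acc = 0x4C
  'S' = 0x53 → acc = 0x1F
  'V' = 0x56 → acc = 0x49
  ',' = 0x2C → acc = 0x65
  '3' = 0x33 → acc = 0x56
  '.' = 0x2E → acc = 0x78
  '9' = 0x39 → acc = 0x41
  '9' = 0x39 → acc = 0x78
  ',' = 0x2C → acc = 0x54
  '9' = 0x39 → acc = 0x6D
  '2' = 0x32 → acc = 0x5F
  '2' = 0x32 → acc = 0x6D
  '4' = 0x34 → acc = 0x59
  '4' = 0x34 → acc = 0x6D
Checksum = 0x6D.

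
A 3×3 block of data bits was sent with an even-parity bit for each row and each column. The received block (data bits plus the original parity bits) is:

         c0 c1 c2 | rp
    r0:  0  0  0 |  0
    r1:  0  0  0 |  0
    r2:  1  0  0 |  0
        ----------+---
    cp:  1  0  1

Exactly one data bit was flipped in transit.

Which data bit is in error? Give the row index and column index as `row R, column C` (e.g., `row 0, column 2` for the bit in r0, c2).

Recompute each row's even parity and compare to rp:
  r0: data parity 0, sent rp 0 → ok
  r1: data parity 0, sent rp 0 → ok
  r2: data parity 1, sent rp 0 → mismatch
Recompute each column's even parity and compare to cp:
  c0: data parity 1, sent cp 1 → ok
  c1: data parity 0, sent cp 0 → ok
  c2: data parity 0, sent cp 1 → mismatch
Exactly one row (r2) and one column (c2) fail → the flipped bit is at their intersection.

row 2, column 2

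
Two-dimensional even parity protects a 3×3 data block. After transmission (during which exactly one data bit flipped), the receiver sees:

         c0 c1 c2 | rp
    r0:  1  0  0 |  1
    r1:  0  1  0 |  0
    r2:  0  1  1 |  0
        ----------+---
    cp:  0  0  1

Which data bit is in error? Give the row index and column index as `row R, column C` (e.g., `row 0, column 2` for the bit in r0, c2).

Recompute each row's even parity and compare to rp:
  r0: data parity 1, sent rp 1 → ok
  r1: data parity 1, sent rp 0 → mismatch
  r2: data parity 0, sent rp 0 → ok
Recompute each column's even parity and compare to cp:
  c0: data parity 1, sent cp 0 → mismatch
  c1: data parity 0, sent cp 0 → ok
  c2: data parity 1, sent cp 1 → ok
Exactly one row (r1) and one column (c0) fail → the flipped bit is at their intersection.

row 1, column 0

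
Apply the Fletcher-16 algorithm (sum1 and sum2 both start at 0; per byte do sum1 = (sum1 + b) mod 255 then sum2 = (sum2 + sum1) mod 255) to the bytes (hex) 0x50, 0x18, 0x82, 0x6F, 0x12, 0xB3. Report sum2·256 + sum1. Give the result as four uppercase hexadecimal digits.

Running sums (mod 255):
  after byte 0 (0x50): sum1=80, sum2=80
  after byte 1 (0x18): sum1=104, sum2=184
  after byte 2 (0x82): sum1=234, sum2=163
  after byte 3 (0x6F): sum1=90, sum2=253
  after byte 4 (0x12): sum1=108, sum2=106
  after byte 5 (0xB3): sum1=32, sum2=138
Checksum = sum2·256 + sum1 = 138·256 + 32 = 35360 = 0x8A20.

8A20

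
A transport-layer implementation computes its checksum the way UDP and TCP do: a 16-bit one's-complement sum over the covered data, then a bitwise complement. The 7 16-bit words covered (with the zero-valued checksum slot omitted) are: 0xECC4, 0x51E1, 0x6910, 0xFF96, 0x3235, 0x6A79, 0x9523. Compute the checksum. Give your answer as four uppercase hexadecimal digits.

26E0

One's-complement addition (fold any carry out of bit 15 back into bit 0):
  0xECC4 + 0x51E1 = 0x13EA5 → wrap carry → 0x3EA6
  0x3EA6 + 0x6910 = 0x0A7B6
  0xA7B6 + 0xFF96 = 0x1A74C → wrap carry → 0xA74D
  0xA74D + 0x3235 = 0x0D982
  0xD982 + 0x6A79 = 0x143FB → wrap carry → 0x43FC
  0x43FC + 0x9523 = 0x0D91F
One's-complement sum = 0xD91F.
Checksum = ~0xD91F & 0xFFFF = 0x26E0.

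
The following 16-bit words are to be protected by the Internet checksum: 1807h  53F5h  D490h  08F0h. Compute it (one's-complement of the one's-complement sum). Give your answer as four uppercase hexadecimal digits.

B682

One's-complement addition (fold any carry out of bit 15 back into bit 0):
  0x1807 + 0x53F5 = 0x06BFC
  0x6BFC + 0xD490 = 0x1408C → wrap carry → 0x408D
  0x408D + 0x08F0 = 0x0497D
One's-complement sum = 0x497D.
Checksum = ~0x497D & 0xFFFF = 0xB682.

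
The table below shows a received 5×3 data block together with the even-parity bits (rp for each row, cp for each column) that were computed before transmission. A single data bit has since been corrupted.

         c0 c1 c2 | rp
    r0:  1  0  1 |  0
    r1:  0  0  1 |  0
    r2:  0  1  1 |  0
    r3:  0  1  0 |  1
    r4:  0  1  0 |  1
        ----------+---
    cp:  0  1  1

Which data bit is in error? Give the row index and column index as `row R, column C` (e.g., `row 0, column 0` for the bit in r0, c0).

Recompute each row's even parity and compare to rp:
  r0: data parity 0, sent rp 0 → ok
  r1: data parity 1, sent rp 0 → mismatch
  r2: data parity 0, sent rp 0 → ok
  r3: data parity 1, sent rp 1 → ok
  r4: data parity 1, sent rp 1 → ok
Recompute each column's even parity and compare to cp:
  c0: data parity 1, sent cp 0 → mismatch
  c1: data parity 1, sent cp 1 → ok
  c2: data parity 1, sent cp 1 → ok
Exactly one row (r1) and one column (c0) fail → the flipped bit is at their intersection.

row 1, column 0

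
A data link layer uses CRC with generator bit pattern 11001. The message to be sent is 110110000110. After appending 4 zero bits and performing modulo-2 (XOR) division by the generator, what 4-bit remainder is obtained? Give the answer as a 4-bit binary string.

Append 4 zeros: 1101100001100000. Divide by 11001 (XOR where the leading bit is 1):
  pos 0: 11011 XOR 11001 = 00010
  pos 3: 10000 XOR 11001 = 01001
  pos 4: 10010 XOR 11001 = 01011
  pos 5: 10111 XOR 11001 = 01110
  pos 6: 11101 XOR 11001 = 00100
  pos 8: 10000 XOR 11001 = 01001
  pos 9: 10010 XOR 11001 = 01011
  pos 10: 10110 XOR 11001 = 01111
  pos 11: 11110 XOR 11001 = 00111
Remainder (last 4 bits) = 0111. This is the CRC / FCS.

0111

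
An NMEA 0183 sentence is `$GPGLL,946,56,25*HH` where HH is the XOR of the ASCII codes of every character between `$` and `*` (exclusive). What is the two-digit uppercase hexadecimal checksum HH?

XOR the ASCII codes of the payload characters:
  'G' = 0x47 → acc = 0x47
  'P' = 0x50 → acc = 0x17
  'G' = 0x47 → acc = 0x50
  'L' = 0x4C → acc = 0x1C
  'L' = 0x4C → acc = 0x50
  ',' = 0x2C → acc = 0x7C
  '9' = 0x39 → acc = 0x45
  '4' = 0x34 → acc = 0x71
  '6' = 0x36 → acc = 0x47
  ',' = 0x2C → acc = 0x6B
  '5' = 0x35 → acc = 0x5E
  '6' = 0x36 → acc = 0x68
  ',' = 0x2C → acc = 0x44
  '2' = 0x32 → acc = 0x76
  '5' = 0x35 → acc = 0x43
Checksum = 0x43.

43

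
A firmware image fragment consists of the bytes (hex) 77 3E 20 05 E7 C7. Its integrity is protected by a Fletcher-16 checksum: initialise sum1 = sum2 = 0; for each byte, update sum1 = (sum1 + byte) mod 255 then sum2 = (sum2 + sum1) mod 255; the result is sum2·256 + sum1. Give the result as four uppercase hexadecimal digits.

Running sums (mod 255):
  after byte 0 (77): sum1=119, sum2=119
  after byte 1 (3E): sum1=181, sum2=45
  after byte 2 (20): sum1=213, sum2=3
  after byte 3 (05): sum1=218, sum2=221
  after byte 4 (E7): sum1=194, sum2=160
  after byte 5 (C7): sum1=138, sum2=43
Checksum = sum2·256 + sum1 = 43·256 + 138 = 11146 = 0x2B8A.

2B8A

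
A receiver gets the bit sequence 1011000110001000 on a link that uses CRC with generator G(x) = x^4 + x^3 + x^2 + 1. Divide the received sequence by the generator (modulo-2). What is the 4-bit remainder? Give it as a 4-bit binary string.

Modulo-2 division of 1011000110001000 by 11101:
  pos 0: 10110 XOR 11101 = 01011
  pos 1: 10110 XOR 11101 = 01011
  pos 2: 10110 XOR 11101 = 01011
  pos 3: 10111 XOR 11101 = 01010
  pos 4: 10101 XOR 11101 = 01000
  pos 5: 10000 XOR 11101 = 01101
  pos 6: 11010 XOR 11101 = 00111
  pos 8: 11101 XOR 11101 = 00000
Remainder = 0000 (zero — the frame passes the CRC check).

0000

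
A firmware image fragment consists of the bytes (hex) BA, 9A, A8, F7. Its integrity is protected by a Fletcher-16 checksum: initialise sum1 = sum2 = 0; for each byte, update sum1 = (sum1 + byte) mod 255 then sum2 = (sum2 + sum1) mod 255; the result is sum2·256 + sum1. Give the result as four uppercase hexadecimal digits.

04F5

Running sums (mod 255):
  after byte 0 (BA): sum1=186, sum2=186
  after byte 1 (9A): sum1=85, sum2=16
  after byte 2 (A8): sum1=253, sum2=14
  after byte 3 (F7): sum1=245, sum2=4
Checksum = sum2·256 + sum1 = 4·256 + 245 = 1269 = 0x04F5.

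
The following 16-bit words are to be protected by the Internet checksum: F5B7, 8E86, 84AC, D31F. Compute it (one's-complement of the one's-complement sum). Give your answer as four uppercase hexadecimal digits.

One's-complement addition (fold any carry out of bit 15 back into bit 0):
  0xF5B7 + 0x8E86 = 0x1843D → wrap carry → 0x843E
  0x843E + 0x84AC = 0x108EA → wrap carry → 0x08EB
  0x08EB + 0xD31F = 0x0DC0A
One's-complement sum = 0xDC0A.
Checksum = ~0xDC0A & 0xFFFF = 0x23F5.

23F5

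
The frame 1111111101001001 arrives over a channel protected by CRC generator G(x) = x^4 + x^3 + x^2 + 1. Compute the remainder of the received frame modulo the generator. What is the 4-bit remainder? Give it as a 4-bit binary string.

1110

Modulo-2 division of 1111111101001001 by 11101:
  pos 0: 11111 XOR 11101 = 00010
  pos 3: 10111 XOR 11101 = 01010
  pos 4: 10100 XOR 11101 = 01001
  pos 5: 10011 XOR 11101 = 01110
  pos 6: 11100 XOR 11101 = 00001
  pos 10: 10100 XOR 11101 = 01001
  pos 11: 10011 XOR 11101 = 01110
Remainder = 1110 (nonzero — an error is detected).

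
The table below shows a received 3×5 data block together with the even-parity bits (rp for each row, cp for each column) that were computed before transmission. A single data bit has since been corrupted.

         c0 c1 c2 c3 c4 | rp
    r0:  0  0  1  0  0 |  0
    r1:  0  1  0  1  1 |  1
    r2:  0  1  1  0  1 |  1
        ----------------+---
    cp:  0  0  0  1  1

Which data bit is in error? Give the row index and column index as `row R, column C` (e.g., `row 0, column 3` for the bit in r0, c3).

row 0, column 4

Recompute each row's even parity and compare to rp:
  r0: data parity 1, sent rp 0 → mismatch
  r1: data parity 1, sent rp 1 → ok
  r2: data parity 1, sent rp 1 → ok
Recompute each column's even parity and compare to cp:
  c0: data parity 0, sent cp 0 → ok
  c1: data parity 0, sent cp 0 → ok
  c2: data parity 0, sent cp 0 → ok
  c3: data parity 1, sent cp 1 → ok
  c4: data parity 0, sent cp 1 → mismatch
Exactly one row (r0) and one column (c4) fail → the flipped bit is at their intersection.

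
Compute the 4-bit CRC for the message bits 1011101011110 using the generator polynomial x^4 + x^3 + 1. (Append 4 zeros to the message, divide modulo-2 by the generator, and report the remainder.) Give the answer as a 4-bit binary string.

1100

Append 4 zeros: 10111010111100000. Divide by 11001 (XOR where the leading bit is 1):
  pos 0: 10111 XOR 11001 = 01110
  pos 1: 11100 XOR 11001 = 00101
  pos 3: 10110 XOR 11001 = 01111
  pos 4: 11111 XOR 11001 = 00110
  pos 6: 11011 XOR 11001 = 00010
  pos 9: 10100 XOR 11001 = 01101
  pos 10: 11010 XOR 11001 = 00011
Remainder (last 4 bits) = 1100. This is the CRC / FCS.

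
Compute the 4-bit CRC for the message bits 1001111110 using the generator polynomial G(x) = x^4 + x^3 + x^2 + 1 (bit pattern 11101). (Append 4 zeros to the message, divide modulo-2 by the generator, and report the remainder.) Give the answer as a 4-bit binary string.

1000

Append 4 zeros: 10011111100000. Divide by 11101 (XOR where the leading bit is 1):
  pos 0: 10011 XOR 11101 = 01110
  pos 1: 11101 XOR 11101 = 00000
  pos 6: 11100 XOR 11101 = 00001
Remainder (last 4 bits) = 1000. This is the CRC / FCS.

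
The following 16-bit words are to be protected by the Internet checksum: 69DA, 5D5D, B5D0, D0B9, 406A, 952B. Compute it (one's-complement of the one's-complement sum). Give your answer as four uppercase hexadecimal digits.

DCA7

One's-complement addition (fold any carry out of bit 15 back into bit 0):
  0x69DA + 0x5D5D = 0x0C737
  0xC737 + 0xB5D0 = 0x17D07 → wrap carry → 0x7D08
  0x7D08 + 0xD0B9 = 0x14DC1 → wrap carry → 0x4DC2
  0x4DC2 + 0x406A = 0x08E2C
  0x8E2C + 0x952B = 0x12357 → wrap carry → 0x2358
One's-complement sum = 0x2358.
Checksum = ~0x2358 & 0xFFFF = 0xDCA7.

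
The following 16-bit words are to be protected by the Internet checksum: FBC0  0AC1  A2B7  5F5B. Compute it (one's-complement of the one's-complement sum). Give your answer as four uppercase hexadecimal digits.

F76A

One's-complement addition (fold any carry out of bit 15 back into bit 0):
  0xFBC0 + 0x0AC1 = 0x10681 → wrap carry → 0x0682
  0x0682 + 0xA2B7 = 0x0A939
  0xA939 + 0x5F5B = 0x10894 → wrap carry → 0x0895
One's-complement sum = 0x0895.
Checksum = ~0x0895 & 0xFFFF = 0xF76A.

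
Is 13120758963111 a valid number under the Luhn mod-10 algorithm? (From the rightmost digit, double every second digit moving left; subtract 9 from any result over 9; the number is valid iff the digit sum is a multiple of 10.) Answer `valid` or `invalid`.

From the right, keep odd positions and double even positions (subtract 9 from any doubled value over 9):
  doubled (positions 2,4,...): 2 6 9 1 0 2 2 → sum 22
  kept (positions 1,3,...): 1 1 6 8 7 2 3 → sum 28
Total = 50.
50 mod 10 = 0, so the number is valid.

valid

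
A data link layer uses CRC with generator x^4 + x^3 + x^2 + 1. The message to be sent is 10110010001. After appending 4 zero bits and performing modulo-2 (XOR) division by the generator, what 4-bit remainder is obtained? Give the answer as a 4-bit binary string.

Append 4 zeros: 101100100010000. Divide by 11101 (XOR where the leading bit is 1):
  pos 0: 10110 XOR 11101 = 01011
  pos 1: 10110 XOR 11101 = 01011
  pos 2: 10111 XOR 11101 = 01010
  pos 3: 10100 XOR 11101 = 01001
  pos 4: 10010 XOR 11101 = 01111
  pos 5: 11110 XOR 11101 = 00011
  pos 8: 11100 XOR 11101 = 00001
Remainder (last 4 bits) = 0100. This is the CRC / FCS.

0100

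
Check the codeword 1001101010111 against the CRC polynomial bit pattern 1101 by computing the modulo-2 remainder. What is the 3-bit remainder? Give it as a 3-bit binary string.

011

Modulo-2 division of 1001101010111 by 1101:
  pos 0: 1001 XOR 1101 = 0100
  pos 1: 1001 XOR 1101 = 0100
  pos 2: 1000 XOR 1101 = 0101
  pos 3: 1011 XOR 1101 = 0110
  pos 4: 1100 XOR 1101 = 0001
  pos 7: 1101 XOR 1101 = 0000
Remainder = 011 (nonzero — an error is detected).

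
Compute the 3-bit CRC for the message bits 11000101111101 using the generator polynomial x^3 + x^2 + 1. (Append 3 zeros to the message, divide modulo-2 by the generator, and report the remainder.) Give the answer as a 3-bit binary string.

Append 3 zeros: 11000101111101000. Divide by 1101 (XOR where the leading bit is 1):
  pos 0: 1100 XOR 1101 = 0001
  pos 3: 1010 XOR 1101 = 0111
  pos 4: 1111 XOR 1101 = 0010
  pos 6: 1011 XOR 1101 = 0110
  pos 7: 1101 XOR 1101 = 0000
  pos 11: 1010 XOR 1101 = 0111
  pos 12: 1110 XOR 1101 = 0011
Remainder (last 3 bits) = 110. This is the CRC / FCS.

110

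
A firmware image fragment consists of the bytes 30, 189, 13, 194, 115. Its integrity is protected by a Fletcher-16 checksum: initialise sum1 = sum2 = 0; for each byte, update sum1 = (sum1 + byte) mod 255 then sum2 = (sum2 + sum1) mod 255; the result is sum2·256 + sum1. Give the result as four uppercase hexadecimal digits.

AD1F

Running sums (mod 255):
  after byte 0 (30): sum1=30, sum2=30
  after byte 1 (189): sum1=219, sum2=249
  after byte 2 (13): sum1=232, sum2=226
  after byte 3 (194): sum1=171, sum2=142
  after byte 4 (115): sum1=31, sum2=173
Checksum = sum2·256 + sum1 = 173·256 + 31 = 44319 = 0xAD1F.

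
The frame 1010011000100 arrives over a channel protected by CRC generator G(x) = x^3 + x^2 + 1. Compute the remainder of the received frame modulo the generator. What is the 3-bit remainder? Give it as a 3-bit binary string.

Modulo-2 division of 1010011000100 by 1101:
  pos 0: 1010 XOR 1101 = 0111
  pos 1: 1110 XOR 1101 = 0011
  pos 3: 1111 XOR 1101 = 0010
  pos 5: 1000 XOR 1101 = 0101
  pos 6: 1010 XOR 1101 = 0111
  pos 7: 1111 XOR 1101 = 0010
  pos 9: 1000 XOR 1101 = 0101
Remainder = 101 (nonzero — an error is detected).

101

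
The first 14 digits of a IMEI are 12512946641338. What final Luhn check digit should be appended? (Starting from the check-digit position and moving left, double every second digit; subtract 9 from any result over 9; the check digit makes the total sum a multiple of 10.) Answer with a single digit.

9

Partial digits right→left: 8 3 3 1 4 6 6 4 9 2 1 5 2 1
Double every second digit counting from the check-digit position (so the 1st, 3rd, 5th, ... of the partial from the right).
  doubled (with −9 where >9): 7 6 8 3 9 2 4 → sum 39
  kept as-is: 3 1 6 4 2 5 1 → sum 22
Total = 39 + 22 = 61.
Check digit = (10 − (61 mod 10)) mod 10 = 9.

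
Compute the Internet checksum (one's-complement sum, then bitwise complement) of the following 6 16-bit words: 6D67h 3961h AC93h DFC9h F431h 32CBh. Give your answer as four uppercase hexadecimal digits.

A5DC

One's-complement addition (fold any carry out of bit 15 back into bit 0):
  0x6D67 + 0x3961 = 0x0A6C8
  0xA6C8 + 0xAC93 = 0x1535B → wrap carry → 0x535C
  0x535C + 0xDFC9 = 0x13325 → wrap carry → 0x3326
  0x3326 + 0xF431 = 0x12757 → wrap carry → 0x2758
  0x2758 + 0x32CB = 0x05A23
One's-complement sum = 0x5A23.
Checksum = ~0x5A23 & 0xFFFF = 0xA5DC.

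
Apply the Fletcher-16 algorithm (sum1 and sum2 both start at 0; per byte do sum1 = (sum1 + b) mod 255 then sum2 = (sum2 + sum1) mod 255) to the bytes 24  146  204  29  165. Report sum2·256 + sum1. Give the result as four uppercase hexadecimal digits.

093A

Running sums (mod 255):
  after byte 0 (24): sum1=24, sum2=24
  after byte 1 (146): sum1=170, sum2=194
  after byte 2 (204): sum1=119, sum2=58
  after byte 3 (29): sum1=148, sum2=206
  after byte 4 (165): sum1=58, sum2=9
Checksum = sum2·256 + sum1 = 9·256 + 58 = 2362 = 0x093A.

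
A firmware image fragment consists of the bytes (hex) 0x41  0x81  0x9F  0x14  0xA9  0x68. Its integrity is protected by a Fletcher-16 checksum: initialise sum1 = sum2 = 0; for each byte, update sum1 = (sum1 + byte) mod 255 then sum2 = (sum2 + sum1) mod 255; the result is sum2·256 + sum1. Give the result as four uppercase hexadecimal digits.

8588

Running sums (mod 255):
  after byte 0 (0x41): sum1=65, sum2=65
  after byte 1 (0x81): sum1=194, sum2=4
  after byte 2 (0x9F): sum1=98, sum2=102
  after byte 3 (0x14): sum1=118, sum2=220
  after byte 4 (0xA9): sum1=32, sum2=252
  after byte 5 (0x68): sum1=136, sum2=133
Checksum = sum2·256 + sum1 = 133·256 + 136 = 34184 = 0x8588.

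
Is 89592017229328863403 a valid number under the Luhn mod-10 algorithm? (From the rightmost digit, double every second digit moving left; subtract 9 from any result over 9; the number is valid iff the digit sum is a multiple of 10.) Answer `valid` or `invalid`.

invalid

From the right, keep odd positions and double even positions (subtract 9 from any doubled value over 9):
  doubled (positions 2,4,...): 0 6 7 4 9 4 2 4 1 7 → sum 44
  kept (positions 1,3,...): 3 4 6 8 3 2 7 0 9 9 → sum 51
Total = 95.
95 mod 10 = 5, so the number is invalid.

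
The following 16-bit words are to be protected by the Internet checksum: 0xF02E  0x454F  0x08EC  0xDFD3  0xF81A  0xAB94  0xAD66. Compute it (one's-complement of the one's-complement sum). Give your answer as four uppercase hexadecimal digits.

90AB

One's-complement addition (fold any carry out of bit 15 back into bit 0):
  0xF02E + 0x454F = 0x1357D → wrap carry → 0x357E
  0x357E + 0x08EC = 0x03E6A
  0x3E6A + 0xDFD3 = 0x11E3D → wrap carry → 0x1E3E
  0x1E3E + 0xF81A = 0x11658 → wrap carry → 0x1659
  0x1659 + 0xAB94 = 0x0C1ED
  0xC1ED + 0xAD66 = 0x16F53 → wrap carry → 0x6F54
One's-complement sum = 0x6F54.
Checksum = ~0x6F54 & 0xFFFF = 0x90AB.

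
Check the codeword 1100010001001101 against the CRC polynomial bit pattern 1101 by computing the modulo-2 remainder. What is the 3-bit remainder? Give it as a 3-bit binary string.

000

Modulo-2 division of 1100010001001101 by 1101:
  pos 0: 1100 XOR 1101 = 0001
  pos 3: 1010 XOR 1101 = 0111
  pos 4: 1110 XOR 1101 = 0011
  pos 6: 1101 XOR 1101 = 0000
  pos 12: 1101 XOR 1101 = 0000
Remainder = 000 (zero — the frame passes the CRC check).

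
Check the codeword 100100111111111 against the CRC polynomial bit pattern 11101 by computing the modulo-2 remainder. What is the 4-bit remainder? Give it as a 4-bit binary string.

Modulo-2 division of 100100111111111 by 11101:
  pos 0: 10010 XOR 11101 = 01111
  pos 1: 11110 XOR 11101 = 00011
  pos 4: 11111 XOR 11101 = 00010
  pos 7: 10111 XOR 11101 = 01010
  pos 8: 10101 XOR 11101 = 01000
  pos 9: 10001 XOR 11101 = 01100
  pos 10: 11001 XOR 11101 = 00100
Remainder = 0100 (nonzero — an error is detected).

0100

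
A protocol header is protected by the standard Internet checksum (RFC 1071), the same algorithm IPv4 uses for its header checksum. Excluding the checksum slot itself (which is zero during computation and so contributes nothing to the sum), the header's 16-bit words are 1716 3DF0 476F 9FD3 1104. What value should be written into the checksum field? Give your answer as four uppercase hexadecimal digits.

One's-complement addition (fold any carry out of bit 15 back into bit 0):
  0x1716 + 0x3DF0 = 0x05506
  0x5506 + 0x476F = 0x09C75
  0x9C75 + 0x9FD3 = 0x13C48 → wrap carry → 0x3C49
  0x3C49 + 0x1104 = 0x04D4D
One's-complement sum = 0x4D4D.
Checksum = ~0x4D4D & 0xFFFF = 0xB2B2.

B2B2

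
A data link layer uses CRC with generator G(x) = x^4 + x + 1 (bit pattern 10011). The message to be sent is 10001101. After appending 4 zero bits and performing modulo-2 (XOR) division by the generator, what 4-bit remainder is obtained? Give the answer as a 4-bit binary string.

Append 4 zeros: 100011010000. Divide by 10011 (XOR where the leading bit is 1):
  pos 0: 10001 XOR 10011 = 00010
  pos 3: 10101 XOR 10011 = 00110
  pos 5: 11000 XOR 10011 = 01011
  pos 6: 10110 XOR 10011 = 00101
Remainder (last 4 bits) = 1010. This is the CRC / FCS.

1010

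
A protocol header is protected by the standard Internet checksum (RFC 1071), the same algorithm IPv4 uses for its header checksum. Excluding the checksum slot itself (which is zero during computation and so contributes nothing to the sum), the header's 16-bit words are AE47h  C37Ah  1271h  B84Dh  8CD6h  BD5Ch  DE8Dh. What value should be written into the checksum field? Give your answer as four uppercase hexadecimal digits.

9ABD

One's-complement addition (fold any carry out of bit 15 back into bit 0):
  0xAE47 + 0xC37A = 0x171C1 → wrap carry → 0x71C2
  0x71C2 + 0x1271 = 0x08433
  0x8433 + 0xB84D = 0x13C80 → wrap carry → 0x3C81
  0x3C81 + 0x8CD6 = 0x0C957
  0xC957 + 0xBD5C = 0x186B3 → wrap carry → 0x86B4
  0x86B4 + 0xDE8D = 0x16541 → wrap carry → 0x6542
One's-complement sum = 0x6542.
Checksum = ~0x6542 & 0xFFFF = 0x9ABD.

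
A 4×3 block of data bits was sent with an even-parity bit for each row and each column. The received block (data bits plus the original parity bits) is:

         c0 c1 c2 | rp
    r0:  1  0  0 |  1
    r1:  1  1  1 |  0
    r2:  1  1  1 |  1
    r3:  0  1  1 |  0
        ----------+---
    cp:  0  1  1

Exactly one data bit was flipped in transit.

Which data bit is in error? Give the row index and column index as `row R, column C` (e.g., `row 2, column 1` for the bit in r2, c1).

row 1, column 0

Recompute each row's even parity and compare to rp:
  r0: data parity 1, sent rp 1 → ok
  r1: data parity 1, sent rp 0 → mismatch
  r2: data parity 1, sent rp 1 → ok
  r3: data parity 0, sent rp 0 → ok
Recompute each column's even parity and compare to cp:
  c0: data parity 1, sent cp 0 → mismatch
  c1: data parity 1, sent cp 1 → ok
  c2: data parity 1, sent cp 1 → ok
Exactly one row (r1) and one column (c0) fail → the flipped bit is at their intersection.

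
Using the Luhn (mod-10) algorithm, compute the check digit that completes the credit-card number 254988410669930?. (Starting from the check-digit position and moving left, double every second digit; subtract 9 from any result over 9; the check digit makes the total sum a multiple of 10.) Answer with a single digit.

0

Partial digits right→left: 0 3 9 9 6 6 0 1 4 8 8 9 4 5 2
Double every second digit counting from the check-digit position (so the 1st, 3rd, 5th, ... of the partial from the right).
  doubled (with −9 where >9): 0 9 3 0 8 7 8 4 → sum 39
  kept as-is: 3 9 6 1 8 9 5 → sum 41
Total = 39 + 41 = 80.
Check digit = (10 − (80 mod 10)) mod 10 = 0.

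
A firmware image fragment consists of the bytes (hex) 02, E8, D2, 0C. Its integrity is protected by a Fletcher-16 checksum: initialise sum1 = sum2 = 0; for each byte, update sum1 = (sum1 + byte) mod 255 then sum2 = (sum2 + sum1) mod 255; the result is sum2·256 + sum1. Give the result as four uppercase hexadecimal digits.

Running sums (mod 255):
  after byte 0 (02): sum1=2, sum2=2
  after byte 1 (E8): sum1=234, sum2=236
  after byte 2 (D2): sum1=189, sum2=170
  after byte 3 (0C): sum1=201, sum2=116
Checksum = sum2·256 + sum1 = 116·256 + 201 = 29897 = 0x74C9.

74C9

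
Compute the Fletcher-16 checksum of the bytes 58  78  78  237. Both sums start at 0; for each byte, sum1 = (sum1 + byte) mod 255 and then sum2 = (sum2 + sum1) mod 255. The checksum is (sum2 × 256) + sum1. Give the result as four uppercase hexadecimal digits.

5EC4

Running sums (mod 255):
  after byte 0 (58): sum1=58, sum2=58
  after byte 1 (78): sum1=136, sum2=194
  after byte 2 (78): sum1=214, sum2=153
  after byte 3 (237): sum1=196, sum2=94
Checksum = sum2·256 + sum1 = 94·256 + 196 = 24260 = 0x5EC4.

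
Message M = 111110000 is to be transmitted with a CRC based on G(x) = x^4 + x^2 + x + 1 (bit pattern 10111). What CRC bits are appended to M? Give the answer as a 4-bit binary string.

Append 4 zeros: 1111100000000. Divide by 10111 (XOR where the leading bit is 1):
  pos 0: 11111 XOR 10111 = 01000
  pos 1: 10000 XOR 10111 = 00111
  pos 3: 11100 XOR 10111 = 01011
  pos 4: 10110 XOR 10111 = 00001
  pos 8: 10000 XOR 10111 = 00111
Remainder (last 4 bits) = 0111. This is the CRC / FCS.

0111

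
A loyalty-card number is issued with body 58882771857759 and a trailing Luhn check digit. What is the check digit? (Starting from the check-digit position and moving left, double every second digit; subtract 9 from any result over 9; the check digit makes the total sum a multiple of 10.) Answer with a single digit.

Partial digits right→left: 9 5 7 7 5 8 1 7 7 2 8 8 8 5
Double every second digit counting from the check-digit position (so the 1st, 3rd, 5th, ... of the partial from the right).
  doubled (with −9 where >9): 9 5 1 2 5 7 7 → sum 36
  kept as-is: 5 7 8 7 2 8 5 → sum 42
Total = 36 + 42 = 78.
Check digit = (10 − (78 mod 10)) mod 10 = 2.

2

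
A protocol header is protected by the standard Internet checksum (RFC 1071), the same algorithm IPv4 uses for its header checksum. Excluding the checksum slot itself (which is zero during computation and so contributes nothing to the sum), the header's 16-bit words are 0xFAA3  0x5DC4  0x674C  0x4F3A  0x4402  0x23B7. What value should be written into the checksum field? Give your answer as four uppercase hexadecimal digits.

One's-complement addition (fold any carry out of bit 15 back into bit 0):
  0xFAA3 + 0x5DC4 = 0x15867 → wrap carry → 0x5868
  0x5868 + 0x674C = 0x0BFB4
  0xBFB4 + 0x4F3A = 0x10EEE → wrap carry → 0x0EEF
  0x0EEF + 0x4402 = 0x052F1
  0x52F1 + 0x23B7 = 0x076A8
One's-complement sum = 0x76A8.
Checksum = ~0x76A8 & 0xFFFF = 0x8957.

8957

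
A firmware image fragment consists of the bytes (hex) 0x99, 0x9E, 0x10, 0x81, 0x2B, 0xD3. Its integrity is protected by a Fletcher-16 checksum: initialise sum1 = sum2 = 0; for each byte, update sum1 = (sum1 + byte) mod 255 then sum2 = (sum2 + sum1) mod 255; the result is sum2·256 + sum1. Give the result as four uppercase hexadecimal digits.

Running sums (mod 255):
  after byte 0 (0x99): sum1=153, sum2=153
  after byte 1 (0x9E): sum1=56, sum2=209
  after byte 2 (0x10): sum1=72, sum2=26
  after byte 3 (0x81): sum1=201, sum2=227
  after byte 4 (0x2B): sum1=244, sum2=216
  after byte 5 (0xD3): sum1=200, sum2=161
Checksum = sum2·256 + sum1 = 161·256 + 200 = 41416 = 0xA1C8.

A1C8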